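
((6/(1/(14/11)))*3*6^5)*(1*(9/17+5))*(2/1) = 368395776/187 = 1970030.89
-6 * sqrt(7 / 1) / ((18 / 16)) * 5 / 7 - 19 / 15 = -80 * sqrt(7) / 21 - 19 / 15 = -11.35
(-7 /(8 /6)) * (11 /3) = -77 /4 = -19.25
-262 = -262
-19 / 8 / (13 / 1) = -19 / 104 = -0.18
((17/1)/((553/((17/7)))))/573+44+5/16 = 1572625471/35489328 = 44.31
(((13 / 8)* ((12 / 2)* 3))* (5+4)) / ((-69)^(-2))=5013333 / 4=1253333.25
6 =6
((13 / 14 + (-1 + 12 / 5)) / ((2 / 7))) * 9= 1467 / 20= 73.35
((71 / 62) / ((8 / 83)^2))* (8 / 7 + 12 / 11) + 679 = 72896853 / 76384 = 954.35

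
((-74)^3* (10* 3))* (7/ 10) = -8509704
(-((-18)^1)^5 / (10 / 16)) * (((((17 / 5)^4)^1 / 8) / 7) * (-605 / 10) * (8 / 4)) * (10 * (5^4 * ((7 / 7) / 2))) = -19096051680288 / 7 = -2728007382898.29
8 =8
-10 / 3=-3.33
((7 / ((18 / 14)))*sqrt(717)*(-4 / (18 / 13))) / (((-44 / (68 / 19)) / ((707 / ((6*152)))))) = 7656103*sqrt(717) / 7719624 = 26.56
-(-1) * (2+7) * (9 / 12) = 27 / 4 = 6.75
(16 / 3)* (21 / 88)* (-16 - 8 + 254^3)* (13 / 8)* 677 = 252389093320 / 11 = 22944463029.09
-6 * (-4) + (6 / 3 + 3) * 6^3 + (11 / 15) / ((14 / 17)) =232027 / 210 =1104.89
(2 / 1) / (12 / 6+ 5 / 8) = 16 / 21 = 0.76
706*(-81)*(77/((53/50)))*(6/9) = -146777400/53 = -2769384.91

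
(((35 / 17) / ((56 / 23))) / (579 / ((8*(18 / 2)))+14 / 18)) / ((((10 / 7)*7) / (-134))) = -13869 / 10795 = -1.28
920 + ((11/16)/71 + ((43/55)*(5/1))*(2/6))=34538171/37488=921.31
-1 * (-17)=17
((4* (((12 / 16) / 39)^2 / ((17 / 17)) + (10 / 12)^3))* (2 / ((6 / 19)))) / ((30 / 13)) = 803263 / 126360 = 6.36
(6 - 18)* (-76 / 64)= 14.25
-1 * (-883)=883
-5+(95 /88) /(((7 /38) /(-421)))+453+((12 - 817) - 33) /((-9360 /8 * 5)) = -1818989873 /900900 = -2019.08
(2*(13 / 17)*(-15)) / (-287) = 0.08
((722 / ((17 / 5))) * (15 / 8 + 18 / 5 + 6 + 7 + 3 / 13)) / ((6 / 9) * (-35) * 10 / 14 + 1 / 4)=-10534341 / 43537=-241.96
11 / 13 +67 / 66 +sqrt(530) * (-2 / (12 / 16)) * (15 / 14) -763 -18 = -668501 / 858 -20 * sqrt(530) / 7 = -844.92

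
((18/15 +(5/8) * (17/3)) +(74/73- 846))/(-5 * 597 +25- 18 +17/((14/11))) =51523801/181791900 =0.28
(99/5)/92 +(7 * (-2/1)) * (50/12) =-80203/1380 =-58.12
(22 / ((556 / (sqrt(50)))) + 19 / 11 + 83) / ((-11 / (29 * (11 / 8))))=-6757 / 22 - 1595 * sqrt(2) / 2224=-308.15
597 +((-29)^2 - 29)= 1409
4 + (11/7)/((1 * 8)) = 235/56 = 4.20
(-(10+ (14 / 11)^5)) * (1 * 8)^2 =-137493376 / 161051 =-853.73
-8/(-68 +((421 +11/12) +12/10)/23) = 11040/68453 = 0.16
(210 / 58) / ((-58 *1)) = -105 / 1682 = -0.06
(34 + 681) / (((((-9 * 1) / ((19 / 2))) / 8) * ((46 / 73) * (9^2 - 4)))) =-180310 / 1449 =-124.44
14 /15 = 0.93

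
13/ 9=1.44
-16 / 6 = -8 / 3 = -2.67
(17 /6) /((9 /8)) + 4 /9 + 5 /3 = 125 /27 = 4.63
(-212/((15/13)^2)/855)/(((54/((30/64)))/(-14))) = 62699/2770200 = 0.02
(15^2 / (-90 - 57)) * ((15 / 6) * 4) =-750 / 49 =-15.31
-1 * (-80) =80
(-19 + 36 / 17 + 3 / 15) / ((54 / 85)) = -709 / 27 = -26.26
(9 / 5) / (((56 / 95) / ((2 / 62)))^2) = 16245 / 3013696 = 0.01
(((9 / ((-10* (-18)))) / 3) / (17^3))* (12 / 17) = 1 / 417605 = 0.00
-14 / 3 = -4.67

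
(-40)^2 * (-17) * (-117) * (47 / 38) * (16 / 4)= 299145600 / 19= 15744505.26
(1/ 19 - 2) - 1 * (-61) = 1122/ 19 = 59.05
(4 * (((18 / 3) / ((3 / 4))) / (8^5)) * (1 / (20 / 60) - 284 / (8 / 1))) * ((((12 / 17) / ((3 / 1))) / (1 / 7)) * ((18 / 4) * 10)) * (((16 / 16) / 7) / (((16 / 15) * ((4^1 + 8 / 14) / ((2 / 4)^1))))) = -307125 / 8912896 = -0.03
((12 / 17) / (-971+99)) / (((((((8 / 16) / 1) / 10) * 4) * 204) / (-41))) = 205 / 252008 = 0.00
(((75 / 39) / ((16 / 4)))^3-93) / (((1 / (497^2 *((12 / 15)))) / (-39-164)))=3726168649.74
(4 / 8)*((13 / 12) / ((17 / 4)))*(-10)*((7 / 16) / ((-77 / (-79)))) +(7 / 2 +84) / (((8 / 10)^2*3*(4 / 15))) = 12230795 / 71808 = 170.33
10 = 10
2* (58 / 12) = 29 / 3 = 9.67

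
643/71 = 9.06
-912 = -912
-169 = -169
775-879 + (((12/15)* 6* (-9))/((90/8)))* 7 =-3272/25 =-130.88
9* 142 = 1278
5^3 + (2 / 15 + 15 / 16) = 30257 / 240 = 126.07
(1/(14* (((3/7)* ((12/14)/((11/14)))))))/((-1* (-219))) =11/15768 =0.00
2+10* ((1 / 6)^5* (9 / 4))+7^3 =596165 / 1728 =345.00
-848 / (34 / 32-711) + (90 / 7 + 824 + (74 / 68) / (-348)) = 788434186355 / 940797816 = 838.05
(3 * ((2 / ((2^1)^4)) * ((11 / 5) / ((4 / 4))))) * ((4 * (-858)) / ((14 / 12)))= -84942 / 35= -2426.91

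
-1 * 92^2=-8464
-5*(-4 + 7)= -15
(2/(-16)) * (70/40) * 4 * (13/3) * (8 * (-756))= 22932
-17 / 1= -17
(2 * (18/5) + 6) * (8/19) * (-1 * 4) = -2112/95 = -22.23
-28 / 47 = -0.60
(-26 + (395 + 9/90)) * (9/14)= 33219/140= 237.28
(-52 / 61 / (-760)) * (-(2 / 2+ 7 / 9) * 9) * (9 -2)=-0.13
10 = 10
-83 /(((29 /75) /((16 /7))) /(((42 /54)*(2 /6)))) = -33200 /261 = -127.20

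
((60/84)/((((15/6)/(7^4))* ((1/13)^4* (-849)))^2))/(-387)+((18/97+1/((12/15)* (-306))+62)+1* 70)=-35446547031663365059/18399541142520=-1926490.82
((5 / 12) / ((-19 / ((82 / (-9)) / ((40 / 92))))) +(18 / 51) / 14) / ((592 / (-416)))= -1538849 / 4517478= -0.34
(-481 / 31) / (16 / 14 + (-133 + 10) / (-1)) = -3367 / 26939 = -0.12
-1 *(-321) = 321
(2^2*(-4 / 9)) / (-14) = 8 / 63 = 0.13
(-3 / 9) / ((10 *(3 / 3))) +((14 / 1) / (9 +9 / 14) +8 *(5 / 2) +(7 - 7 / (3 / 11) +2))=1283 / 270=4.75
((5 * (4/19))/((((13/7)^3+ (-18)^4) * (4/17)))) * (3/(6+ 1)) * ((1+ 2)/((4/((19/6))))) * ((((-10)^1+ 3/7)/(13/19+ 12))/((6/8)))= -151487/3471264226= -0.00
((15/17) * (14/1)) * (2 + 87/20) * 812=1082802/17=63694.24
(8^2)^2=4096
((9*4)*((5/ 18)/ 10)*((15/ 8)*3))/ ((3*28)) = 15/ 224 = 0.07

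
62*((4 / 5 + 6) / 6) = 1054 / 15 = 70.27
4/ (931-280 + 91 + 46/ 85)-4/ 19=-61501/ 299801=-0.21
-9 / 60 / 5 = -3 / 100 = -0.03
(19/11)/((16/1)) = 19/176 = 0.11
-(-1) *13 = 13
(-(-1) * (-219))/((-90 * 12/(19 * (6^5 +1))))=10786699/360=29963.05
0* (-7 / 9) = 0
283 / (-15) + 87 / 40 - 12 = -3443 / 120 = -28.69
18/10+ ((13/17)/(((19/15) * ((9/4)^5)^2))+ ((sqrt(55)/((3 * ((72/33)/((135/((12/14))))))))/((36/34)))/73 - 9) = -13514435551076/1877052269205+ 6545 * sqrt(55)/21024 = -4.89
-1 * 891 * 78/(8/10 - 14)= 5265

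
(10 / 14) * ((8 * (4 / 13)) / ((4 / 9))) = 360 / 91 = 3.96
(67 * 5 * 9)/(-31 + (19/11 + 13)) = -33165/179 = -185.28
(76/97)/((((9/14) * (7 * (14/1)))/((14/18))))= 0.01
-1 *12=-12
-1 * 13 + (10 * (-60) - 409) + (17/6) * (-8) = -3134/3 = -1044.67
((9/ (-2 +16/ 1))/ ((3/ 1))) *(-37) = -7.93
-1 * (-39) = 39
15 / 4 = 3.75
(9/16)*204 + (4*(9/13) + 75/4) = 3543/26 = 136.27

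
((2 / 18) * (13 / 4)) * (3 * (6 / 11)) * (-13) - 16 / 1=-521 / 22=-23.68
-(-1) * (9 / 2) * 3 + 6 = 39 / 2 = 19.50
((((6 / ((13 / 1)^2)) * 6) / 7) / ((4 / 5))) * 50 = 1.90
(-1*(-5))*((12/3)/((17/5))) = 100/17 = 5.88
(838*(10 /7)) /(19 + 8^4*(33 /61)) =511180 /954289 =0.54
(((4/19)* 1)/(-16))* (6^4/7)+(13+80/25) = 9153/665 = 13.76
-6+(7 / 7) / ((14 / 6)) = -39 / 7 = -5.57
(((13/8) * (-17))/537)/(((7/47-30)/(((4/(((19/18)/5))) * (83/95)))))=2586363/90660457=0.03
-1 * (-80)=80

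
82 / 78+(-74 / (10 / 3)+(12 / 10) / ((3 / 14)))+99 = 16273 / 195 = 83.45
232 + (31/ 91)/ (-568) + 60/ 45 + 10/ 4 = 36569167/ 155064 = 235.83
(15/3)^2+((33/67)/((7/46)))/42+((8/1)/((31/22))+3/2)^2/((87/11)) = 34684065209/1097927124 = 31.59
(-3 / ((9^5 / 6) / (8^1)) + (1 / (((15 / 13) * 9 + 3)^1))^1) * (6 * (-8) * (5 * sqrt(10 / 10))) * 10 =-173.46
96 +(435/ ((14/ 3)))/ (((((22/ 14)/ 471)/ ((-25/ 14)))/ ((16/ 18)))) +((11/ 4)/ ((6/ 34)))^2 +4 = -487922587/ 11088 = -44004.56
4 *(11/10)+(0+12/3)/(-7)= 134/35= 3.83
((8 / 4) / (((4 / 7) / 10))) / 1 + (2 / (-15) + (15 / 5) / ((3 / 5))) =598 / 15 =39.87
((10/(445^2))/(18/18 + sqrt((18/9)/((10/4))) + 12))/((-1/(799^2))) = -16598426/6661561 + 2553604 *sqrt(5)/33307805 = -2.32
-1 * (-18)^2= -324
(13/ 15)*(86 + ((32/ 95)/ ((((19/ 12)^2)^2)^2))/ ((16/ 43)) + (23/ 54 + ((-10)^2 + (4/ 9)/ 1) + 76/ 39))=213888843996472057/ 1306885176004950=163.66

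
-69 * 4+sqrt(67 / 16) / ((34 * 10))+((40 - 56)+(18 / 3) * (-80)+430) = -342+sqrt(67) / 1360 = -341.99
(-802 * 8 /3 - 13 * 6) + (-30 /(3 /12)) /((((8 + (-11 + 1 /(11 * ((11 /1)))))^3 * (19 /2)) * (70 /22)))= -5244208658372 /2365966659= -2216.52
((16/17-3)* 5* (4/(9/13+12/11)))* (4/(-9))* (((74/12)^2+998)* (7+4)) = 8213545340/70227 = 116957.09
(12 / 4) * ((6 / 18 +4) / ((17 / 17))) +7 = 20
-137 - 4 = -141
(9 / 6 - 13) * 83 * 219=-418071 / 2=-209035.50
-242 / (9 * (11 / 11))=-242 / 9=-26.89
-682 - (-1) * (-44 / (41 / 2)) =-28050 / 41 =-684.15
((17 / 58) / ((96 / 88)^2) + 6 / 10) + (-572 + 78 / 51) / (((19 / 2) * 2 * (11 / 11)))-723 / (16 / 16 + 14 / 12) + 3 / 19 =-63601792741 / 175350240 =-362.71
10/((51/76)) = 760/51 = 14.90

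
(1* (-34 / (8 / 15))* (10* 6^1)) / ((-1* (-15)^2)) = 17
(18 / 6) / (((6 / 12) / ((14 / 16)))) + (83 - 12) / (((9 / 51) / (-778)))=-3756121 / 12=-313010.08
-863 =-863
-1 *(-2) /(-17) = -2 /17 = -0.12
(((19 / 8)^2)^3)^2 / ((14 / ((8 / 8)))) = 2213314919066161 / 962072674304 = 2300.57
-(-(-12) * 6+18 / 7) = -522 / 7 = -74.57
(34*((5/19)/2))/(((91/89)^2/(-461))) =-310384385/157339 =-1972.71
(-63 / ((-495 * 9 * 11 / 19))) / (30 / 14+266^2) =931 / 2696946615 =0.00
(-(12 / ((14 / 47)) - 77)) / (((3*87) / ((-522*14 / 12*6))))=-514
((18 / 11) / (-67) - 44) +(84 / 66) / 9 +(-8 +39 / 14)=-4559273 / 92862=-49.10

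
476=476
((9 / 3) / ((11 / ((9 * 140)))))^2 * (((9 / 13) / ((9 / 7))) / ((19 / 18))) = 1800338400 / 29887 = 60238.18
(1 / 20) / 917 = 1 / 18340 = 0.00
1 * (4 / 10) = 2 / 5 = 0.40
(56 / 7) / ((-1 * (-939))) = 8 / 939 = 0.01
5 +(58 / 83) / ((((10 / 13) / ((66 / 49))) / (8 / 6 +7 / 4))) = 356789 / 40670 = 8.77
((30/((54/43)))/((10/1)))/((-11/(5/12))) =-215/2376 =-0.09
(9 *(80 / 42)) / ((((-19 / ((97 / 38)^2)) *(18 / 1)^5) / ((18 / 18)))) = -0.00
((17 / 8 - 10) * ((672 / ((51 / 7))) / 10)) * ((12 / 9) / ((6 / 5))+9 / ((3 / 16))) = -17836 / 5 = -3567.20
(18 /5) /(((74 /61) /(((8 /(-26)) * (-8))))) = 17568 /2405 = 7.30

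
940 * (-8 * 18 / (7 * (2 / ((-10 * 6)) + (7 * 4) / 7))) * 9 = -36547200 / 833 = -43874.19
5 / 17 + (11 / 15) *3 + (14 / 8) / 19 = 16707 / 6460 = 2.59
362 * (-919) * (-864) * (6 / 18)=95811264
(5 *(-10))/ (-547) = 50/ 547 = 0.09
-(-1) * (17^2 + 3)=292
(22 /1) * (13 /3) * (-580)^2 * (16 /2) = 769683200 /3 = 256561066.67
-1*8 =-8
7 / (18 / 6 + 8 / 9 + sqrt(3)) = 2205 / 982 - 567 * sqrt(3) / 982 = 1.25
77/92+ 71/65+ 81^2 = 39246317/5980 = 6562.93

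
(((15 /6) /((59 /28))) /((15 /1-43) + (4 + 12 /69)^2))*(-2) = 0.22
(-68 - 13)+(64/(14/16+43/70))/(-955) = -6454991/79647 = -81.04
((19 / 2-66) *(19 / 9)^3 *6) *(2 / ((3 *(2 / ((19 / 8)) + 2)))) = -748.17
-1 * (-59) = 59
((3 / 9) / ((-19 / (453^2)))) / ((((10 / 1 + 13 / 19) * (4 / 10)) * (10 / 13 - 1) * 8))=1482065 / 3248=456.30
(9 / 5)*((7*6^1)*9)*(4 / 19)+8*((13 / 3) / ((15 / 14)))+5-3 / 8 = 1232723 / 6840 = 180.22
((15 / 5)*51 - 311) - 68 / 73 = -11602 / 73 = -158.93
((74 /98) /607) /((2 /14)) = 37 /4249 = 0.01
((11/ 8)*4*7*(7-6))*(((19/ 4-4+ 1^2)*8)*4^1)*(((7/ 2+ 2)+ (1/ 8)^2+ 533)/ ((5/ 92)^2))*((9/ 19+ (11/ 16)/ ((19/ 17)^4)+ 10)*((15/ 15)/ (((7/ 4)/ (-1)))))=-6389762320744803/ 2606420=-2451547456.18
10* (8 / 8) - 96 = -86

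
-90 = -90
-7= -7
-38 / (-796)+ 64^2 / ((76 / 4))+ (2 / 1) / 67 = 109263247 / 506654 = 215.66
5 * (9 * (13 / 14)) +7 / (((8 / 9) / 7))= 5427 / 56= 96.91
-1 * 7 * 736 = -5152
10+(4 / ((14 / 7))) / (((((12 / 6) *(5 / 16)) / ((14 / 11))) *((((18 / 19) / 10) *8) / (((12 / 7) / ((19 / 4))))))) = 394 / 33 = 11.94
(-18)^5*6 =-11337408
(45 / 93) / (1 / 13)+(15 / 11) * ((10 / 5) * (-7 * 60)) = -388455 / 341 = -1139.16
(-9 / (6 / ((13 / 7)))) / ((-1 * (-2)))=-39 / 28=-1.39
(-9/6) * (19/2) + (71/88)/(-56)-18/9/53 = -14.30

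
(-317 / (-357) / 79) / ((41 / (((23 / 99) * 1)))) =7291 / 114475977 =0.00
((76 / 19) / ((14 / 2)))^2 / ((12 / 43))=172 / 147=1.17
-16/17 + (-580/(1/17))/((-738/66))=1841852/2091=880.85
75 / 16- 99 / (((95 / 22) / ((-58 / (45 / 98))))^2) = -2751960108629 / 32490000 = -84701.76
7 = 7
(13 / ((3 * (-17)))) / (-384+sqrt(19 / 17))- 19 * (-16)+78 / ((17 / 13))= 363.65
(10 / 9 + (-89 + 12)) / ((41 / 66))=-15026 / 123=-122.16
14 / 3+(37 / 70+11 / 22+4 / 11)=6998 / 1155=6.06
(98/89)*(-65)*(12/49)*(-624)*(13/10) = 1265472/89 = 14218.79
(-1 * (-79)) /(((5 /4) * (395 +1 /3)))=474 /2965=0.16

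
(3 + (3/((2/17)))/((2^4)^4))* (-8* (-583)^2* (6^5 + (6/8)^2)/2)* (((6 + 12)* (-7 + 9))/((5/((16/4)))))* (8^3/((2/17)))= -508924889057523015/128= -3975975695761898.55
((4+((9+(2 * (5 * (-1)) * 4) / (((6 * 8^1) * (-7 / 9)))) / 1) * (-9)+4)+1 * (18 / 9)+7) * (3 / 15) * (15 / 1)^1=-3093 / 14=-220.93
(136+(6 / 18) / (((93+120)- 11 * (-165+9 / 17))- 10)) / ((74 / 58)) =404737717 / 3796977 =106.59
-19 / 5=-3.80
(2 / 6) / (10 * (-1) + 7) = -0.11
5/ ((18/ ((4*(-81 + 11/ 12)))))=-88.98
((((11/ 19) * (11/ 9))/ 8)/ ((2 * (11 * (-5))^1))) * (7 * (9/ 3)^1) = -77/ 4560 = -0.02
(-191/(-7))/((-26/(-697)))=133127/182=731.47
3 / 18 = 1 / 6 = 0.17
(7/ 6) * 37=259/ 6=43.17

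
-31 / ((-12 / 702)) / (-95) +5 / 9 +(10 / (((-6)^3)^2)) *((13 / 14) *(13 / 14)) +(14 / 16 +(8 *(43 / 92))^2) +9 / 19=-736205319917 / 229780333440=-3.20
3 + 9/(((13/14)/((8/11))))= 1437/143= 10.05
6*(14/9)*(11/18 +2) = 658/27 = 24.37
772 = 772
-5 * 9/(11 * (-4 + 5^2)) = -15/77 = -0.19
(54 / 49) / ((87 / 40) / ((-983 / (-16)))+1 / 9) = 2388690 / 317569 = 7.52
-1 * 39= -39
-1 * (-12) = 12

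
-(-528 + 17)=511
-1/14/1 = -1/14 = -0.07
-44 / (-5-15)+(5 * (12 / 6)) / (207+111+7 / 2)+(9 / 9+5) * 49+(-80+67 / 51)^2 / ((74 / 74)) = 54252051518 / 8362215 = 6487.76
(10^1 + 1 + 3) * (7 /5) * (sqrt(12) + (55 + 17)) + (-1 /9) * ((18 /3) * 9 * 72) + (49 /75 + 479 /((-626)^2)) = 196 * sqrt(3) /5 + 28798611289 /29390700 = 1047.75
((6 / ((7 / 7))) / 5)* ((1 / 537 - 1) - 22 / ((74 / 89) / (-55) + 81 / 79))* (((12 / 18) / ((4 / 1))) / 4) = -2388960367 / 2097785130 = -1.14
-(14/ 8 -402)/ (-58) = -1601/ 232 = -6.90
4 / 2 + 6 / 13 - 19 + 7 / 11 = -2274 / 143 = -15.90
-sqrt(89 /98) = -sqrt(178) /14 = -0.95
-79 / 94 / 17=-79 / 1598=-0.05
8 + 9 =17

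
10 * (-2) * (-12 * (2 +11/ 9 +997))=720160/ 3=240053.33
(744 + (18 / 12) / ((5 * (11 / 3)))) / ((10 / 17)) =1391433 / 1100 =1264.94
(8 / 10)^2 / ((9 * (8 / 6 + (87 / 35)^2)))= 784 / 82821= 0.01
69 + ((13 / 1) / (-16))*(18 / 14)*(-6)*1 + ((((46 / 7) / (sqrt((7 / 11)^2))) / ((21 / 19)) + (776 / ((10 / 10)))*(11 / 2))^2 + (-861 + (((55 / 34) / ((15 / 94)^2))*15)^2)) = 47009474831279713 / 2448040392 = 19202899.99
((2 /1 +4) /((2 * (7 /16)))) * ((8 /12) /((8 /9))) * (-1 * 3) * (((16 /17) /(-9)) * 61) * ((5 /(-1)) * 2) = -117120 /119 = -984.20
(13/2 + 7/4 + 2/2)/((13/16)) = 148/13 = 11.38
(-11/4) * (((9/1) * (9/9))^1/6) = -33/8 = -4.12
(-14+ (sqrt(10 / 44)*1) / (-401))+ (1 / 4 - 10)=-95 / 4 - sqrt(110) / 8822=-23.75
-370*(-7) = 2590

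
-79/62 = -1.27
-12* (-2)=24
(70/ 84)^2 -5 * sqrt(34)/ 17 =25/ 36 -5 * sqrt(34)/ 17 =-1.02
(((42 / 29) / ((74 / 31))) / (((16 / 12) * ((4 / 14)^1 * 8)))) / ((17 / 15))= 205065 / 1167424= 0.18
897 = 897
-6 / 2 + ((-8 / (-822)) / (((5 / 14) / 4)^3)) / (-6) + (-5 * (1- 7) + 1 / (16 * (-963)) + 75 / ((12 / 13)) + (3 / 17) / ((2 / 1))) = 158581763749 / 1495218000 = 106.06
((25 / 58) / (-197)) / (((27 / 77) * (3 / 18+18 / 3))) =-1925 / 1902429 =-0.00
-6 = -6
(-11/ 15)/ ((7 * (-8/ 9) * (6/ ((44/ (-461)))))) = -121/ 64540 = -0.00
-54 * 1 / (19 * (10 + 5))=-0.19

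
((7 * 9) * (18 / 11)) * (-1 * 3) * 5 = -17010 / 11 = -1546.36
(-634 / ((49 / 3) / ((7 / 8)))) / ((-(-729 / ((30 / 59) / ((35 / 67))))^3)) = -190683742 / 2358553657992651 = -0.00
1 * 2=2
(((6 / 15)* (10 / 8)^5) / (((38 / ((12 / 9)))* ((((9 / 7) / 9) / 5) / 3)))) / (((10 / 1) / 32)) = 4375 / 304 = 14.39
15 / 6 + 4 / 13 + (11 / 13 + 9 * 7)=1733 / 26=66.65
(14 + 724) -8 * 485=-3142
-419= -419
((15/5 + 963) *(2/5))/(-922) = -0.42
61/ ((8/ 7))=427/ 8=53.38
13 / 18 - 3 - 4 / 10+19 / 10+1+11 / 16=131 / 144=0.91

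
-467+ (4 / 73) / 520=-467.00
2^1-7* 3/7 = -1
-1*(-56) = 56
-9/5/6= -0.30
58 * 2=116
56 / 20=14 / 5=2.80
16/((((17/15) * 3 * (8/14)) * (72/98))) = 1715/153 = 11.21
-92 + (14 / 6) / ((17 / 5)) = -4657 / 51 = -91.31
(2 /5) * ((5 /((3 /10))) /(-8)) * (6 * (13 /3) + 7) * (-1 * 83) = 2282.50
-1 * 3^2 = -9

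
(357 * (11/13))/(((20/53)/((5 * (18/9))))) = 208131/26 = 8005.04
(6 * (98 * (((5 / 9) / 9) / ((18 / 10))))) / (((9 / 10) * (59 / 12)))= 196000 / 43011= 4.56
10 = 10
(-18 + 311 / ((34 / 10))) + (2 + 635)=12078 / 17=710.47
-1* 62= -62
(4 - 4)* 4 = 0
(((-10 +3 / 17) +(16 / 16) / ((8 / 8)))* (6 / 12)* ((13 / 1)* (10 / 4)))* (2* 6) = -29250 / 17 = -1720.59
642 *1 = 642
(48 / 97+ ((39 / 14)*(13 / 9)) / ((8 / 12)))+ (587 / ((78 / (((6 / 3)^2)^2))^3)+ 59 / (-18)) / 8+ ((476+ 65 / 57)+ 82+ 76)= 7859607169163 / 12244390704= 641.89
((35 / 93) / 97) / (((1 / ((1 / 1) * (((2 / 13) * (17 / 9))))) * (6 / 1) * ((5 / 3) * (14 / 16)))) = 136 / 1055457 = 0.00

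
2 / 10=1 / 5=0.20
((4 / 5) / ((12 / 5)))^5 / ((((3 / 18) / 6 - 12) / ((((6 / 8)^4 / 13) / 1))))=-3 / 358592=-0.00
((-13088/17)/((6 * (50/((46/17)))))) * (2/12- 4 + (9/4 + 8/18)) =7.91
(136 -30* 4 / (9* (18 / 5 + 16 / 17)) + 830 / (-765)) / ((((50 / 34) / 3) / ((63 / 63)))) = 3897206 / 14475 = 269.24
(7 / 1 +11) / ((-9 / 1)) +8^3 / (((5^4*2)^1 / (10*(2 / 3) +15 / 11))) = 5318 / 4125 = 1.29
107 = 107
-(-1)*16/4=4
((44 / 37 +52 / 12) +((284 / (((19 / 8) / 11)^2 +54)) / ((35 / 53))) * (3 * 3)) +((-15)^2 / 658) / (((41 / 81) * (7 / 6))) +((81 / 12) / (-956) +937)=1014.71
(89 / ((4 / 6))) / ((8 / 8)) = 267 / 2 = 133.50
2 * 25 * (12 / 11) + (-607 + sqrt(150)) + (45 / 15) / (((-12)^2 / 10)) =-145793 / 264 + 5 * sqrt(6) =-540.00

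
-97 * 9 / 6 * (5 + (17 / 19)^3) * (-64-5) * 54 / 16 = 2656993833 / 13718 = 193686.68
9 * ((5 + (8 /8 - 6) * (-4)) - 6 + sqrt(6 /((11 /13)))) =194.97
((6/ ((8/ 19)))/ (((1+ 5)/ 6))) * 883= 12582.75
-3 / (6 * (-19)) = 1 / 38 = 0.03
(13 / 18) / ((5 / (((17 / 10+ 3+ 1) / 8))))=247 / 2400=0.10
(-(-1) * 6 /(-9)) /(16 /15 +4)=-0.13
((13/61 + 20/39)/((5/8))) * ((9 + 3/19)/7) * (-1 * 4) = -3205312/527345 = -6.08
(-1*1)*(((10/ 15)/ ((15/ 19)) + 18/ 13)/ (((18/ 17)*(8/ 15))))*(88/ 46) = -60962/ 8073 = -7.55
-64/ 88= -8/ 11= -0.73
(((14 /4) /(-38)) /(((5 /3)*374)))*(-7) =147 /142120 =0.00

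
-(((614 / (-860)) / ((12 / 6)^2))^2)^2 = -8882874001 / 8752130560000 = -0.00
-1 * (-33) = 33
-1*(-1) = 1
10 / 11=0.91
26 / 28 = 13 / 14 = 0.93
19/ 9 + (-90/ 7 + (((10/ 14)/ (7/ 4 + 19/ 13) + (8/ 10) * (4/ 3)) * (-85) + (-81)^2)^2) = 41620916.19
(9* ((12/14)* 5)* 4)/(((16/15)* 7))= 2025/98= 20.66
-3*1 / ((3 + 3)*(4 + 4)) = -1 / 16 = -0.06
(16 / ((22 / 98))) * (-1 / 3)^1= -23.76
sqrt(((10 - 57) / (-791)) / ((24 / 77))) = sqrt(350526) / 1356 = 0.44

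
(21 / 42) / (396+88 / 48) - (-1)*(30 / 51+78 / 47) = 4289449 / 1907213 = 2.25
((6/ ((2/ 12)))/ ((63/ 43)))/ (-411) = -172/ 2877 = -0.06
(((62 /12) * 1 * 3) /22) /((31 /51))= 1.16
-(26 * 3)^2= -6084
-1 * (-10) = 10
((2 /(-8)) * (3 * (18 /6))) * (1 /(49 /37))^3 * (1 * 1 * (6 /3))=-455877 /235298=-1.94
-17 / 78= -0.22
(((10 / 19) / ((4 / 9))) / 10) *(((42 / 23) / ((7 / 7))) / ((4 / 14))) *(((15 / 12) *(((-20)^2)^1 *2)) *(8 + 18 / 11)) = 35059500 / 4807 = 7293.43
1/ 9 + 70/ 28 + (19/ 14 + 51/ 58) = 17713/ 3654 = 4.85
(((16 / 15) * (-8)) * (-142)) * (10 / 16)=2272 / 3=757.33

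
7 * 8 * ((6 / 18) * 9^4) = 122472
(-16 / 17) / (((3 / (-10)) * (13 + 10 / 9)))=0.22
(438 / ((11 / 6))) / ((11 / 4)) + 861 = 114693 / 121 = 947.88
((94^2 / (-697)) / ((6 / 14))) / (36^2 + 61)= -0.02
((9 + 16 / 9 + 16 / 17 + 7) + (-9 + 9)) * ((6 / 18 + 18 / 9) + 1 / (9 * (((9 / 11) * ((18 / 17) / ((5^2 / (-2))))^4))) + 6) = 49534.16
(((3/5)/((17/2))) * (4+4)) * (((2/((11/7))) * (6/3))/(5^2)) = 1344/23375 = 0.06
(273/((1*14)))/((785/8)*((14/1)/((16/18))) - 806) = 624/23663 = 0.03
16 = 16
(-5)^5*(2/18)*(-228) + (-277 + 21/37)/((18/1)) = 26357386/333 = 79151.31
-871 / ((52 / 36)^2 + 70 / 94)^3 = -48058120879353 / 1252029430952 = -38.38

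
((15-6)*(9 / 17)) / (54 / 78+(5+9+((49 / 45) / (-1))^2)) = 2132325 / 7105796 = 0.30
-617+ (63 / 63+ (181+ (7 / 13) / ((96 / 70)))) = -271195 / 624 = -434.61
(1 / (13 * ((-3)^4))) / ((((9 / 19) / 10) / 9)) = 190 / 1053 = 0.18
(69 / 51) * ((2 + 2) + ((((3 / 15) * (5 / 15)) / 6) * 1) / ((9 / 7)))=4393 / 810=5.42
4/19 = 0.21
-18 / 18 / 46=-1 / 46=-0.02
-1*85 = -85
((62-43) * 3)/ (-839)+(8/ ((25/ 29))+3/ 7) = 1415486/ 146825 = 9.64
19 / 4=4.75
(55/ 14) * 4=110/ 7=15.71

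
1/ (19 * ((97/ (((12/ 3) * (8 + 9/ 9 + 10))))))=0.04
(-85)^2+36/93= 223987/31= 7225.39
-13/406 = -0.03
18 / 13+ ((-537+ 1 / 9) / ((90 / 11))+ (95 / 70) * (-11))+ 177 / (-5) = -8444491 / 73710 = -114.56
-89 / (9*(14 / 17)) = -1513 / 126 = -12.01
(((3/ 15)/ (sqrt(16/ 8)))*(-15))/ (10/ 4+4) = -3*sqrt(2)/ 13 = -0.33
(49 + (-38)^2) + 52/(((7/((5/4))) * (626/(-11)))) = 6541611/4382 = 1492.84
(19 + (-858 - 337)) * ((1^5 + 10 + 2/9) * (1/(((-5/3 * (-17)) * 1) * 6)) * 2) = -39592/255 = -155.26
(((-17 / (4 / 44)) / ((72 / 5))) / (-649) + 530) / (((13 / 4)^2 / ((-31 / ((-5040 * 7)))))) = 13959455 / 316599192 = 0.04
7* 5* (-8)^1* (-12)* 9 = 30240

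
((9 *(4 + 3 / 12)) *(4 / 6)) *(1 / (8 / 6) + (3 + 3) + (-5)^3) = -3015.38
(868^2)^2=567647723776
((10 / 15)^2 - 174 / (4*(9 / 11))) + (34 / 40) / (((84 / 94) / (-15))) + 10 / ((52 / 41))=-387259 / 6552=-59.11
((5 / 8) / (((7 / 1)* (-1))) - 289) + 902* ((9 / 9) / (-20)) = -93573 / 280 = -334.19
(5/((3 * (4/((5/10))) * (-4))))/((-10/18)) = 3/32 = 0.09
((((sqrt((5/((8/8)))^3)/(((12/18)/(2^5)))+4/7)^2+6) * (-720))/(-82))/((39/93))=6043143.10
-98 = -98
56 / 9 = 6.22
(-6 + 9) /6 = 1 /2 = 0.50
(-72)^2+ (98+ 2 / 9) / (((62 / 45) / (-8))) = 143024 / 31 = 4613.68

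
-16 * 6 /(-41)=96 /41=2.34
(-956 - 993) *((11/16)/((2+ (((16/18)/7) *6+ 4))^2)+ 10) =-6297396359/322624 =-19519.31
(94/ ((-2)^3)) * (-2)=47/ 2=23.50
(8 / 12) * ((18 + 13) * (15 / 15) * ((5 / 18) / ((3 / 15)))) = 775 / 27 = 28.70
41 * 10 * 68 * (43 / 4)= 299710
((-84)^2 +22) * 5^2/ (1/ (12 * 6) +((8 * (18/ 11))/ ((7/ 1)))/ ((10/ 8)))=4905054000/ 41857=117185.99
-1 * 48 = -48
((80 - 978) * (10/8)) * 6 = -6735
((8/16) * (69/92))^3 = 27/512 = 0.05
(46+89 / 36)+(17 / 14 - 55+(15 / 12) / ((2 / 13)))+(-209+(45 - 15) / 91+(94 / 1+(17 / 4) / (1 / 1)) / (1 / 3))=582415 / 6552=88.89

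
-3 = -3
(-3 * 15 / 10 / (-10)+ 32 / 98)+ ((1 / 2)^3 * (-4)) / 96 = 36283 / 47040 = 0.77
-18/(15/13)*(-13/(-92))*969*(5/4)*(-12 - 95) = 52567281/184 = 285691.74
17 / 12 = 1.42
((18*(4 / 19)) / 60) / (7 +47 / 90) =108 / 12863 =0.01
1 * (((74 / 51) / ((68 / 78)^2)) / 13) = 1443 / 9826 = 0.15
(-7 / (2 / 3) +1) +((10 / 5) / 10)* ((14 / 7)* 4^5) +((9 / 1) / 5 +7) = 408.90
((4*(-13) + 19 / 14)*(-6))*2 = 4254 / 7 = 607.71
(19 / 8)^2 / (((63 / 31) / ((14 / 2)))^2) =346921 / 5184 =66.92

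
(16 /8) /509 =2 /509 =0.00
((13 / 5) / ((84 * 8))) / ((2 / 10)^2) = 65 / 672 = 0.10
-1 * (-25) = 25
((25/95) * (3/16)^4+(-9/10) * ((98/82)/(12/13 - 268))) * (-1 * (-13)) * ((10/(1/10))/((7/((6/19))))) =6716327085/26311204864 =0.26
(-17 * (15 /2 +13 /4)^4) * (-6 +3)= 174358851 /256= 681089.26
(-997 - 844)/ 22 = -1841/ 22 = -83.68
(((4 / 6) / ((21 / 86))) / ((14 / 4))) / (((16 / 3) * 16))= 43 / 4704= 0.01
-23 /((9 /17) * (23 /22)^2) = -8228 /207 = -39.75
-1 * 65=-65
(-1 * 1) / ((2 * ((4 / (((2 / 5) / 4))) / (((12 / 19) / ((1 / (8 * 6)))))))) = -36 / 95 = -0.38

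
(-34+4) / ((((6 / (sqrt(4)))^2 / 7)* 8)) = -35 / 12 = -2.92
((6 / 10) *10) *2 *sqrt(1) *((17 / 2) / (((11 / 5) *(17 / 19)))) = 570 / 11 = 51.82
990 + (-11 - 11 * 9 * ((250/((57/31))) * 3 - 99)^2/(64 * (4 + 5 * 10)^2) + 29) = 7166684797/7485696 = 957.38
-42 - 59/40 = -43.48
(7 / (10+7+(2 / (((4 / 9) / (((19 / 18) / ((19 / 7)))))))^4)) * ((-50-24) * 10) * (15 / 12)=-1657600 / 6753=-245.46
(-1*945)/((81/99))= -1155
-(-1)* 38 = 38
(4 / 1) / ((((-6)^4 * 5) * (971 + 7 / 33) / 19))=209 / 17307000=0.00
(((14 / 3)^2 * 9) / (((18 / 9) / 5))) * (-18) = -8820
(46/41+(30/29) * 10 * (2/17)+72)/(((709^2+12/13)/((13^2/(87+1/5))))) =1650621479/5759090264282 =0.00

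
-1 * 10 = -10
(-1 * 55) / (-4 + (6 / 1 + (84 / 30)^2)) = -1375 / 246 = -5.59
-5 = -5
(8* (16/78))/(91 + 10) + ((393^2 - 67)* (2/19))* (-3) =-3648662972/74841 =-48752.19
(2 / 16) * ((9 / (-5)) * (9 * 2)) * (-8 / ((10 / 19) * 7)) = 1539 / 175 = 8.79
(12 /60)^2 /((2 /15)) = 3 /10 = 0.30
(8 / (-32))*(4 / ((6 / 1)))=-1 / 6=-0.17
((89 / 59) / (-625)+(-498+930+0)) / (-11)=-15929911 / 405625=-39.27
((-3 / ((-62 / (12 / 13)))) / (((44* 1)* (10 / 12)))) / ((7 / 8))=0.00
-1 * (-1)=1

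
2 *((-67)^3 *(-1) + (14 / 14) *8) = 601542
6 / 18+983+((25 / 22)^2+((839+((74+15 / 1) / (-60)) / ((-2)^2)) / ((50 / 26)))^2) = 832678330753009 / 4356000000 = 191156.64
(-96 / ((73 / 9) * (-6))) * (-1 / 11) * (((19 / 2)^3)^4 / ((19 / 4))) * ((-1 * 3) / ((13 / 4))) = 18831048174.23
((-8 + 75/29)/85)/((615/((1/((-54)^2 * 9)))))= -157/39785247900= -0.00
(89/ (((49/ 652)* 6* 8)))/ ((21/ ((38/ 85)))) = 275633/ 524790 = 0.53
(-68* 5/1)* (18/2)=-3060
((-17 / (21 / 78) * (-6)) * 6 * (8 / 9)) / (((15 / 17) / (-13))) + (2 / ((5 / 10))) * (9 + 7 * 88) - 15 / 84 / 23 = -37632269 / 1380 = -27269.76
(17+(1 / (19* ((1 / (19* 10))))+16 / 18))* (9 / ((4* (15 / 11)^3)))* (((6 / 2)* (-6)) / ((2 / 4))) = -334081 / 375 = -890.88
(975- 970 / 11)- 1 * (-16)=9931 / 11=902.82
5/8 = 0.62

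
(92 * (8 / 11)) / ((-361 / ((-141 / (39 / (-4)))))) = -138368 / 51623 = -2.68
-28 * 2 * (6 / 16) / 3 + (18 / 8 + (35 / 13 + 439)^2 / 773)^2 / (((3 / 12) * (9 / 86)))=84587585828876701 / 34132051538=2478244.99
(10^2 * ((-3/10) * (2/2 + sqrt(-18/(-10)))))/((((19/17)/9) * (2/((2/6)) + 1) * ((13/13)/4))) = -11016 * sqrt(5)/133 - 18360/133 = -323.25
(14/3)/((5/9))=42/5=8.40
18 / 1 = 18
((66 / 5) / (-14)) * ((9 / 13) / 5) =-0.13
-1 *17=-17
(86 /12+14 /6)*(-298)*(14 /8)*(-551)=10919167 /4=2729791.75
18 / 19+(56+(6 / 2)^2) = 1253 / 19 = 65.95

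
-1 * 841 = -841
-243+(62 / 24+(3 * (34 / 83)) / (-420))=-8381027 / 34860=-240.42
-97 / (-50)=97 / 50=1.94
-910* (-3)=2730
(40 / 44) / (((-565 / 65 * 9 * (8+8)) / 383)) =-24895 / 89496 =-0.28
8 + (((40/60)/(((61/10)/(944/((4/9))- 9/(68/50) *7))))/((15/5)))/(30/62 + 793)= 103249099/12754063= 8.10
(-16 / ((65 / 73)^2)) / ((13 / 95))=-1620016 / 10985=-147.48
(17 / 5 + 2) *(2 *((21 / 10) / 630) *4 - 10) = -6732 / 125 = -53.86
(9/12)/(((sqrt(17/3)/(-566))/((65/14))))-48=-875.94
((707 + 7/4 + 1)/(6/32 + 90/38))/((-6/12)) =-431528/777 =-555.38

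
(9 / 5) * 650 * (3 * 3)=10530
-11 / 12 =-0.92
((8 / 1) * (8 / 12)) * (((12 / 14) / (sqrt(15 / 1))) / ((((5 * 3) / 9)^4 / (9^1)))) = 7776 * sqrt(15) / 21875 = 1.38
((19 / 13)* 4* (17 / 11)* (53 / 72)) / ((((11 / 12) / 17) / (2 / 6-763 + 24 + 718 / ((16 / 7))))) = -2965233347 / 56628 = -52363.38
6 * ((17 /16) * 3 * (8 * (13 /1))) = 1989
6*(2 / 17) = 12 / 17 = 0.71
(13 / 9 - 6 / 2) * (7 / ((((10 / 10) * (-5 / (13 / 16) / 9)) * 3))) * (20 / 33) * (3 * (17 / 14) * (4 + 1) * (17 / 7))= 18785 / 132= 142.31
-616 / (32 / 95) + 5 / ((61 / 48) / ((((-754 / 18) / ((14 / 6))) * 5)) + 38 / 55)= -1635721285 / 898076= -1821.36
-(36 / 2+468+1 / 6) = -2917 / 6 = -486.17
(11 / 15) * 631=6941 / 15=462.73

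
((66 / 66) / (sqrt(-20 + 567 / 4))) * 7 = 14 * sqrt(487) / 487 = 0.63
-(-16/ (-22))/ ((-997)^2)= -8/ 10934099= -0.00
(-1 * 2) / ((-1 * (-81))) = -2 / 81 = -0.02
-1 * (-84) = 84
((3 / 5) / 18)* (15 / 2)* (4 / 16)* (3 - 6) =-3 / 16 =-0.19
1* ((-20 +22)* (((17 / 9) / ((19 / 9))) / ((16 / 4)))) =17 / 38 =0.45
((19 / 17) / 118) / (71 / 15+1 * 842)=285 / 25478206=0.00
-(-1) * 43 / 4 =43 / 4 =10.75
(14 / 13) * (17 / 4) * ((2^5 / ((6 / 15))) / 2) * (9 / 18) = 1190 / 13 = 91.54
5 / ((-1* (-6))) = 5 / 6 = 0.83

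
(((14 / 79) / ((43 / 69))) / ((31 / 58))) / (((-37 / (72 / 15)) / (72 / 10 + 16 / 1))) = -155981952 / 97408975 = -1.60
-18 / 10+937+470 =7026 / 5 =1405.20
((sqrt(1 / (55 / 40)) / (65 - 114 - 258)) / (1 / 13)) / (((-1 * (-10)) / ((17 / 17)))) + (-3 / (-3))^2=1 - 13 * sqrt(22) / 16885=1.00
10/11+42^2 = 1764.91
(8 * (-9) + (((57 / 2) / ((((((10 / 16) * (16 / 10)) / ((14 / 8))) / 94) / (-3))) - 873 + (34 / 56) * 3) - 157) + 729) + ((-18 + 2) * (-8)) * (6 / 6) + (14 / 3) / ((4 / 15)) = -100033 / 7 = -14290.43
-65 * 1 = -65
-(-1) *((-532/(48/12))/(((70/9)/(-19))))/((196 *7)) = 0.24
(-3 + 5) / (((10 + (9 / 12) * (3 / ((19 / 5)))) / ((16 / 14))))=1216 / 5635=0.22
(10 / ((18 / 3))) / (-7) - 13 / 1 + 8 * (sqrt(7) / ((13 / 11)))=-278 / 21 + 88 * sqrt(7) / 13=4.67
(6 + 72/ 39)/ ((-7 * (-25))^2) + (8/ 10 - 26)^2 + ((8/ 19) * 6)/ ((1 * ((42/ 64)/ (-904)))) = -21520797362/ 7564375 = -2845.02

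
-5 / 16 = -0.31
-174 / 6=-29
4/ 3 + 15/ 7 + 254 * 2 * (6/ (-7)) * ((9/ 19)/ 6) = -12329/ 399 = -30.90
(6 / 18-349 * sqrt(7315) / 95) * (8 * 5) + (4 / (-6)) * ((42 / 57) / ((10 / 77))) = 2722 / 285-2792 * sqrt(7315) / 19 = -12558.53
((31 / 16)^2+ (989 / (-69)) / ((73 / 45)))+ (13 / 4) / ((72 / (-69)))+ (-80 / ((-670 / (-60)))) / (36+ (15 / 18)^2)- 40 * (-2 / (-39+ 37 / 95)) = -47611105955963 / 4550205762816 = -10.46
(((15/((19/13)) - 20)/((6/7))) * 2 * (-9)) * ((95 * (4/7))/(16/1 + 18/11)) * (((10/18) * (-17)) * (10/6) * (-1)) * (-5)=-43243750/873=-49534.65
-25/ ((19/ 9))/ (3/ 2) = -150/ 19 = -7.89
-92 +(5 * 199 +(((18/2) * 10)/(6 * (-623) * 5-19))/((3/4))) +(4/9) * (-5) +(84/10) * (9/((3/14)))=1055387999/841905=1253.57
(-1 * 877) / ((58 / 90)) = -39465 / 29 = -1360.86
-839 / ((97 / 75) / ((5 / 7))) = -314625 / 679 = -463.37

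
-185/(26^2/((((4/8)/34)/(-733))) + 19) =37/6738905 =0.00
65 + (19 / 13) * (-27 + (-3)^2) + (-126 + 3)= -1096 / 13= -84.31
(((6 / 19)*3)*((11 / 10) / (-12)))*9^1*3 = -891 / 380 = -2.34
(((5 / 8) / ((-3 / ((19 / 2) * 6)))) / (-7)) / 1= 95 / 56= 1.70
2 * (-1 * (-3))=6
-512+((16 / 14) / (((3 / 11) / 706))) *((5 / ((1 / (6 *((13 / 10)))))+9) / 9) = 961792 / 63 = 15266.54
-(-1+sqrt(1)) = 0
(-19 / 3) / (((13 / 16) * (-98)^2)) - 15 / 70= -40283 / 187278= -0.22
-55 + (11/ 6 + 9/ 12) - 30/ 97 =-61373/ 1164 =-52.73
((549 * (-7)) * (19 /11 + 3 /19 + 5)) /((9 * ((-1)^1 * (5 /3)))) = 1843359 /1045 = 1763.98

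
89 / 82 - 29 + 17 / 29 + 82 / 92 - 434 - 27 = -13329943 / 27347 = -487.44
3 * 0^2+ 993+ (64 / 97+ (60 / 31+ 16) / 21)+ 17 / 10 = 629079169 / 631470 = 996.21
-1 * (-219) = 219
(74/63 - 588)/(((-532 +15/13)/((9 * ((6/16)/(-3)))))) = -240305/193228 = -1.24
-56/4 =-14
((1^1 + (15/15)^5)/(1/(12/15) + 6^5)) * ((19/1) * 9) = 1368/31109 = 0.04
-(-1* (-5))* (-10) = 50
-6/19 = -0.32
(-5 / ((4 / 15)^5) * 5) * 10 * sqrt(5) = -94921875 * sqrt(5) / 512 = -414554.23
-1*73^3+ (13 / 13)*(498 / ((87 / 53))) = -11272695 / 29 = -388713.62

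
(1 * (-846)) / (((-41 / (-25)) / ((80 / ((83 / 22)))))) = -37224000 / 3403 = -10938.58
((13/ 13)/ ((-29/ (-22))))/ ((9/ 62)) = 1364/ 261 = 5.23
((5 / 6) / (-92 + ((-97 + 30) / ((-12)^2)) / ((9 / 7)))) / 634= -540 / 37945217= -0.00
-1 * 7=-7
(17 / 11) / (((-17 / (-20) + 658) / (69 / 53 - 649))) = -11671520 / 7682191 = -1.52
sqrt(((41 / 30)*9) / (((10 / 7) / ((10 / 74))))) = sqrt(159285) / 370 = 1.08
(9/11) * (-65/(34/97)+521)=102681/374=274.55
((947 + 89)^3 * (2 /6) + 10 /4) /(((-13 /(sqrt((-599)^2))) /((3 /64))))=-1332097726873 /1664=-800539499.32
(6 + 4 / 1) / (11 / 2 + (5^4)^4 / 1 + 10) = 20 / 305175781281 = 0.00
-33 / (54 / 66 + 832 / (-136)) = 6171 / 991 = 6.23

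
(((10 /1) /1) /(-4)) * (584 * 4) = -5840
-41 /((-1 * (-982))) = -41 /982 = -0.04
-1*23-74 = -97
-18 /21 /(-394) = 3 /1379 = 0.00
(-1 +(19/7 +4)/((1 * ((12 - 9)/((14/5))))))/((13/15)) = 79/13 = 6.08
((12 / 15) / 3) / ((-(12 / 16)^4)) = -1024 / 1215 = -0.84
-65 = -65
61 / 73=0.84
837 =837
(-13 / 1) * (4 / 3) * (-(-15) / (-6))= 130 / 3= 43.33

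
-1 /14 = -0.07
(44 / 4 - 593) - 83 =-665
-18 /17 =-1.06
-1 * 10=-10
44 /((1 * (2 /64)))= 1408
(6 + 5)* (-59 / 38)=-649 / 38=-17.08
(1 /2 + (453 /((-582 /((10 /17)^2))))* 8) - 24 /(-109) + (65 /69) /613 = -370379078033 /258485172618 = -1.43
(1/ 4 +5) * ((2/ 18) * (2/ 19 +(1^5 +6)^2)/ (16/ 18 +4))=19593/ 3344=5.86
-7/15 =-0.47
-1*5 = -5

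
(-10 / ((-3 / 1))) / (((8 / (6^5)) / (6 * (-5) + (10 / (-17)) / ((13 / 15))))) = -21967200 / 221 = -99399.10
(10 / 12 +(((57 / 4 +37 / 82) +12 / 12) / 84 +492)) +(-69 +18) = 2029757 / 4592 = 442.02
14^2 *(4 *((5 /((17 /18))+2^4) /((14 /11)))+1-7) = 11941.18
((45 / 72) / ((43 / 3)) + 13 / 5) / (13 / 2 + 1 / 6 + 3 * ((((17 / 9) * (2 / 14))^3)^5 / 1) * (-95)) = 1481535087042266158018238498943 / 3736148421236451642648595895000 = 0.40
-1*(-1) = 1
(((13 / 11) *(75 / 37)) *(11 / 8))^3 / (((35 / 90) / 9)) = 75075609375 / 90770176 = 827.10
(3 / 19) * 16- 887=-16805 / 19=-884.47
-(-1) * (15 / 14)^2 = 225 / 196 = 1.15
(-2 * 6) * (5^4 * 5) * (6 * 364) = -81900000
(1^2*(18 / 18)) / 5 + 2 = 11 / 5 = 2.20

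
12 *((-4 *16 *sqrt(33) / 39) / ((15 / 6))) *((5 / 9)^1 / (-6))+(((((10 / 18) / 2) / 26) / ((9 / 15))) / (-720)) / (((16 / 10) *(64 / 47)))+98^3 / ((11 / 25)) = 256 *sqrt(33) / 351+2435666352524675 / 1138655232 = 2139076.92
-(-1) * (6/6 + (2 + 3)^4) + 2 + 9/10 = 628.90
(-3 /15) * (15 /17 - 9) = 138 /85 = 1.62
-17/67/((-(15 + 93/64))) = 1088/70551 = 0.02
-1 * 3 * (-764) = 2292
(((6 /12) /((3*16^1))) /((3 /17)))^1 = 17 /288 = 0.06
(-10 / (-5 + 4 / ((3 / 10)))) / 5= -6 / 25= -0.24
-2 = -2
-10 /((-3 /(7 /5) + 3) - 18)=0.58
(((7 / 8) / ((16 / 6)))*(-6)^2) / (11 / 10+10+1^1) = 945 / 968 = 0.98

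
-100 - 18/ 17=-1718/ 17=-101.06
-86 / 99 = -0.87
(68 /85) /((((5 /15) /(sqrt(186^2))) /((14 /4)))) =7812 /5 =1562.40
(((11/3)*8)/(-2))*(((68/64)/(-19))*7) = 1309/228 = 5.74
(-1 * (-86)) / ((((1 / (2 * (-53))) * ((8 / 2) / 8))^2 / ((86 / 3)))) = 332405824 / 3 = 110801941.33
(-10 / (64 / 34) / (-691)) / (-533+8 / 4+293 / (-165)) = -14025 / 971910848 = -0.00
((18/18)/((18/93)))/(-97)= -31/582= -0.05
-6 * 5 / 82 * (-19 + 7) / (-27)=-20 / 123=-0.16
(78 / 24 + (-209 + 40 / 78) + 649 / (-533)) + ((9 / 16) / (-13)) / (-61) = -322197233 / 1560624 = -206.45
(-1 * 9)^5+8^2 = -58985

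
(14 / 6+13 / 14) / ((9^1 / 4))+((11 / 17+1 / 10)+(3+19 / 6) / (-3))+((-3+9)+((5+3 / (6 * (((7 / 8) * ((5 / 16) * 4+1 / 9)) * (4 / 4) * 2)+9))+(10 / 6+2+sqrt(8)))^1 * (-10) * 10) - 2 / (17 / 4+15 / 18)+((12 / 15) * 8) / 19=-9091176193397 / 10408208265 - 200 * sqrt(2)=-1156.30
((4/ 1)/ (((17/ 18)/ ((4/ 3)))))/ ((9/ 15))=160/ 17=9.41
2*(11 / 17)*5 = 110 / 17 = 6.47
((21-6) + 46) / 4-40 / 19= 999 / 76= 13.14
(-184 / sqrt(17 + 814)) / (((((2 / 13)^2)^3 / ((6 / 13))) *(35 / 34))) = -145175563 *sqrt(831) / 19390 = -215832.19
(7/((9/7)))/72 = 49/648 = 0.08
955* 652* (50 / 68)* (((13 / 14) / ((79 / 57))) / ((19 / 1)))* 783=118838552625 / 9401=12641054.42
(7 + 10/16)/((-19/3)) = -183/152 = -1.20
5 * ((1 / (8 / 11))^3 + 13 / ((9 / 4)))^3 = 287629333411135 / 97844723712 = 2939.65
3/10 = 0.30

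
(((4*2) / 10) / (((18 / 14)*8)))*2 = 7 / 45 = 0.16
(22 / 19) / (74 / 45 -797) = -990 / 680029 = -0.00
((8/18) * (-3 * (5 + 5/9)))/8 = -25/27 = -0.93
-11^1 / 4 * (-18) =99 / 2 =49.50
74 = 74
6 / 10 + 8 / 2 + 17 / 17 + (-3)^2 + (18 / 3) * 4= 38.60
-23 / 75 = -0.31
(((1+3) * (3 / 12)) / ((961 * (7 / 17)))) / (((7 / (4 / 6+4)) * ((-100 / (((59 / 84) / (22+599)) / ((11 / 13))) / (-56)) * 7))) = 0.00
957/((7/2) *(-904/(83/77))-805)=-26477/103481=-0.26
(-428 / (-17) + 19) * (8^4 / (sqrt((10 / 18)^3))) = 83054592 * sqrt(5) / 425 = 436978.15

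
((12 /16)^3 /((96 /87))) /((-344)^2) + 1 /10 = 121179979 /1211760640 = 0.10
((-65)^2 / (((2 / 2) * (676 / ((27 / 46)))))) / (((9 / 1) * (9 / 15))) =0.68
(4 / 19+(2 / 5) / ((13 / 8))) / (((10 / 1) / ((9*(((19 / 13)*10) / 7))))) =5076 / 5915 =0.86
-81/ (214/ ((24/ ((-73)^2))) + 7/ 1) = -972/ 570287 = -0.00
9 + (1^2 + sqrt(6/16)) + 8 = sqrt(6)/4 + 18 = 18.61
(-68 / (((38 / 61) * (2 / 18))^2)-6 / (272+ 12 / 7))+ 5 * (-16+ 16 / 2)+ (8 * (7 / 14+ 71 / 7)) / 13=-447737539169 / 31471258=-14226.87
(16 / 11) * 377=6032 / 11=548.36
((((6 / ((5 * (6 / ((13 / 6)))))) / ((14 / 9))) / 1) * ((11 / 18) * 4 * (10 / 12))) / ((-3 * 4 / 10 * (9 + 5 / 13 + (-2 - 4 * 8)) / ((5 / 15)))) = 1859 / 290304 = 0.01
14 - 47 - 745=-778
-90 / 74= -45 / 37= -1.22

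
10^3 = 1000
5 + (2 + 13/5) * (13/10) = 549/50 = 10.98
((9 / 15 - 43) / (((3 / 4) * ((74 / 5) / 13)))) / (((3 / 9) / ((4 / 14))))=-11024 / 259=-42.56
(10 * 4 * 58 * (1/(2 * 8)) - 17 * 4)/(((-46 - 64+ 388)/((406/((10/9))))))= 140679/1390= 101.21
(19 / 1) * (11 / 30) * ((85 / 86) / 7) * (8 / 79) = 7106 / 71337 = 0.10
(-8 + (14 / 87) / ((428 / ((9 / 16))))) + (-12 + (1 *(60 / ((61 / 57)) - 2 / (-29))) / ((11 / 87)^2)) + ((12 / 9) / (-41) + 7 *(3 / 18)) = 104948083470097 / 30049054816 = 3492.56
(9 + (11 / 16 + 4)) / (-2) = -219 / 32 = -6.84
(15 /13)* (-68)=-1020 /13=-78.46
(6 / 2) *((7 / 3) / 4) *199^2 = 277207 / 4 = 69301.75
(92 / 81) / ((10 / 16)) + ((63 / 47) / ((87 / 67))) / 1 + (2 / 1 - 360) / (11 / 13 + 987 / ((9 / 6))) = 726912859 / 315200565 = 2.31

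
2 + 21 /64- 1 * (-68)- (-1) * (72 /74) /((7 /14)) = 171145 /2368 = 72.27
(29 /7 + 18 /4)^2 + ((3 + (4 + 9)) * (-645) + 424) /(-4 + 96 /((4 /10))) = 32.77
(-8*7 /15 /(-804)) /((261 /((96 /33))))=448 /8656065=0.00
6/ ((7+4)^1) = 6/ 11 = 0.55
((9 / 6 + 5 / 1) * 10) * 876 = 56940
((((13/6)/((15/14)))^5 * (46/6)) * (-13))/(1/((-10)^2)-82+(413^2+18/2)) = -324496715452/16414596023625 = -0.02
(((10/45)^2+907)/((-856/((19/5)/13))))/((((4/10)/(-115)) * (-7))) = -160534135/12619152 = -12.72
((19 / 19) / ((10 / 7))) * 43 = 301 / 10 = 30.10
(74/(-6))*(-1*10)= 370/3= 123.33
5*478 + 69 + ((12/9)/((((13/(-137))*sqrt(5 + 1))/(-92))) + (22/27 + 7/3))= 25208*sqrt(6)/117 + 66478/27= 2989.90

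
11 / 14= 0.79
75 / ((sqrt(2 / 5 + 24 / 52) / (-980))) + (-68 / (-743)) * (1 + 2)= 204 / 743 - 2625 * sqrt(910)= -79186.02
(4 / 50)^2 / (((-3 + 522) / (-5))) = -4 / 64875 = -0.00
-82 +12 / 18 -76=-472 / 3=-157.33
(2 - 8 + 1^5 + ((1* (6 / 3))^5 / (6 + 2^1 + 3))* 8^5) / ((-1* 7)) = -13617.16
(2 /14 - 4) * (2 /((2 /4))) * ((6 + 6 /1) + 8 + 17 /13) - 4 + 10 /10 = -30189 /91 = -331.75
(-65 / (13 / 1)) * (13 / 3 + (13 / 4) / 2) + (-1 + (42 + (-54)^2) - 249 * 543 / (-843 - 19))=31901527 / 10344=3084.06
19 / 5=3.80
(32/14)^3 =4096/343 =11.94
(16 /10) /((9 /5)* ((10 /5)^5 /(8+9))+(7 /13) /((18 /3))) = 10608 /23059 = 0.46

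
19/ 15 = 1.27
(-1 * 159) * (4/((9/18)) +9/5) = -1558.20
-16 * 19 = -304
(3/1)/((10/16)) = 24/5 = 4.80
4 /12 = 0.33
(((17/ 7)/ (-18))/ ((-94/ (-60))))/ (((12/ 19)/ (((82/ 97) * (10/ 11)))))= -331075/ 3159387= -0.10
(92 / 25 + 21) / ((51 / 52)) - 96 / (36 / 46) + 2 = -121766 / 1275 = -95.50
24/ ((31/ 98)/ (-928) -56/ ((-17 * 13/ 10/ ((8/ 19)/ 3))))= 27494917632/ 407038613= 67.55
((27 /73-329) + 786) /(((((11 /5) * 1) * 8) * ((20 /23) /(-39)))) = -7487259 /6424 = -1165.51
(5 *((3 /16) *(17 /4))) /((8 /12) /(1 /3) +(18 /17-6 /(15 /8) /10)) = 36125 /24832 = 1.45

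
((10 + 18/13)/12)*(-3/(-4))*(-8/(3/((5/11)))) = -370/429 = -0.86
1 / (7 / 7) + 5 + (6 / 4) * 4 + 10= 22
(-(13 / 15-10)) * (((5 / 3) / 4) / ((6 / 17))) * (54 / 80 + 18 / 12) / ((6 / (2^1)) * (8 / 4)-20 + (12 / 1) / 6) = -67541 / 34560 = -1.95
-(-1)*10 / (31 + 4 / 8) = 20 / 63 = 0.32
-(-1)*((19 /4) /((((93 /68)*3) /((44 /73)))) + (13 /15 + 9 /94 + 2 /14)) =120818681 /67007430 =1.80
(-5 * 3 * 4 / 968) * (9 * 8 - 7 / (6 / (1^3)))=-2125 / 484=-4.39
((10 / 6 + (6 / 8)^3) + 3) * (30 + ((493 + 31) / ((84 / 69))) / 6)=517.70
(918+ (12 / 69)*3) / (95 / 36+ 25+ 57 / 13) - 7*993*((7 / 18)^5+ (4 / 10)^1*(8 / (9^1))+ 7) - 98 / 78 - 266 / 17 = -1754024775110081737 / 34272678903840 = -51178.51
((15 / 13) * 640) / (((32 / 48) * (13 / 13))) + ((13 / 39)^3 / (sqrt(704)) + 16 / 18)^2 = 1108.48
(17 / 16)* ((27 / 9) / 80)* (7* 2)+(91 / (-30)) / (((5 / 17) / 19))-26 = -221.40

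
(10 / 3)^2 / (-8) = -25 / 18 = -1.39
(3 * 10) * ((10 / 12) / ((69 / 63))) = 525 / 23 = 22.83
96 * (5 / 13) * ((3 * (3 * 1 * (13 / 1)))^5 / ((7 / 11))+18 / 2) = 1272101717749.45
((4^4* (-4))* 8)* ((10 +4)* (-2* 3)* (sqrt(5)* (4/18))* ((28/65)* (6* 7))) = 179830784* sqrt(5)/65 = 6186367.04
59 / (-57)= -59 / 57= -1.04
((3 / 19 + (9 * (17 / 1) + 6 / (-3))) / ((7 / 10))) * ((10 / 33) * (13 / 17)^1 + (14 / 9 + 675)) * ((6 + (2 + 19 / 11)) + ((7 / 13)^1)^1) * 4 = 27441557000960 / 4572711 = 6001157.08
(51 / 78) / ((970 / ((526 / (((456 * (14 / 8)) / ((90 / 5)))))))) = 13413 / 1677130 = 0.01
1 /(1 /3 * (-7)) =-3 /7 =-0.43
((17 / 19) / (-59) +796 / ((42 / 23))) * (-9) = -30783831 / 7847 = -3923.01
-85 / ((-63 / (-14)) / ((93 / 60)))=-527 / 18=-29.28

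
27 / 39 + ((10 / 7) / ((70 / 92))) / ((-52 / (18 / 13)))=5319 / 8281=0.64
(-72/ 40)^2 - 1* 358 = -354.76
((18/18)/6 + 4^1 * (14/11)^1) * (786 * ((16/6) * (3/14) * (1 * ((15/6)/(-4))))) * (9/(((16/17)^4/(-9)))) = 1537628709285/10092544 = 152352.94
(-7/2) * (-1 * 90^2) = 28350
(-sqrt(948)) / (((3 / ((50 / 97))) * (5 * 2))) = -10 * sqrt(237) / 291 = -0.53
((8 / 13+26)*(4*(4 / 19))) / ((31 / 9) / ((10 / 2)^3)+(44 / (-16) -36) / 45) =-26.89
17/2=8.50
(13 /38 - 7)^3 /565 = -16194277 /31002680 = -0.52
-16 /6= -8 /3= -2.67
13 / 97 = 0.13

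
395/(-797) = -395/797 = -0.50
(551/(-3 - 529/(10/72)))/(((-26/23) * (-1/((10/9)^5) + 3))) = 3168250000/59699706417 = 0.05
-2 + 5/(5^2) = -9/5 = -1.80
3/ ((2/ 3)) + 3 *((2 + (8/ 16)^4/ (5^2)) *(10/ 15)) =1701/ 200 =8.50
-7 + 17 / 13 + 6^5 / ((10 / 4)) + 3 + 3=202196 / 65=3110.71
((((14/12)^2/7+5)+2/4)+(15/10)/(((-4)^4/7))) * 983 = 25979707/4608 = 5637.96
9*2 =18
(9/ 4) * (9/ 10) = 81/ 40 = 2.02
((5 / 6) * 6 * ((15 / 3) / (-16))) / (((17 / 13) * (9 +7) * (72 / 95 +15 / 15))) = -0.04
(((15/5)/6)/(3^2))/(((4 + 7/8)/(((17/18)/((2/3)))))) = 17/1053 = 0.02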